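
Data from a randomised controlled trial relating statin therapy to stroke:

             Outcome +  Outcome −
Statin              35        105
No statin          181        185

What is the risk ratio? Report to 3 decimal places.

0.506

Cells: a = 35, b = 105, c = 181, d = 185.
Risk in exposed = 35/140 = 0.25000; risk in unexposed = 181/366 = 0.49454.
RR = 0.25000 / 0.49454 = 0.50552
The risk is 49% lower among the exposed than among the unexposed.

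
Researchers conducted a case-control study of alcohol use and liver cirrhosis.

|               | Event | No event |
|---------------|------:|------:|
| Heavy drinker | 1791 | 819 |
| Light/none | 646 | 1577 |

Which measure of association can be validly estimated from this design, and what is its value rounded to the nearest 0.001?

Cells: a = 1791, b = 819, c = 646, d = 1577.
This is a case-control study: participants were sampled on outcome status, so risks in the source population cannot be estimated directly — relative risk is not valid here. The odds ratio is the appropriate measure.
OR = (a·d)/(b·c) = (1791 × 1577) / (819 × 646) = 2824407 / 529074 = 5.33840

5.338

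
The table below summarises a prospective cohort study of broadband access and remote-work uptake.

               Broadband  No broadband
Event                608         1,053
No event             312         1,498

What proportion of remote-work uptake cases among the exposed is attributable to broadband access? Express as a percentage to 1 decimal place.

37.5

Reading the table with exposure as columns: a = 608 (Broadband, case), b = 312 (Broadband, non-case), c = 1053 (No broadband, case), d = 1498.
Risk in exposed = 608/920 = 0.66087; risk in unexposed = 1053/2551 = 0.41278.
RR = 0.66087/0.41278 = 1.60102
AR% = (RR − 1)/RR × 100 = (1.60102 − 1)/1.60102 × 100 = 37.5400%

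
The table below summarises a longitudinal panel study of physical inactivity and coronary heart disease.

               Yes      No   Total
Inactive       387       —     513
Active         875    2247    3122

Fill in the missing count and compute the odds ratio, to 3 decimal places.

The missing cell is in the exposed row: 513 − 387 = 126.
So a = 387, b = 126, c = 875, d = 2247.
OR = (a·d)/(b·c) = (387 × 2247) / (126 × 875) = 869589 / 110250 = 7.88743

7.887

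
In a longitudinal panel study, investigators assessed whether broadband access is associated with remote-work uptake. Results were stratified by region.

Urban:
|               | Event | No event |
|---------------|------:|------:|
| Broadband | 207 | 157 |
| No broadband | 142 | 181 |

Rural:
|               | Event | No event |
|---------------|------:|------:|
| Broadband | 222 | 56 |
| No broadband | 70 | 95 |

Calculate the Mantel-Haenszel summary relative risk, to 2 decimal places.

RR_MH = Σ(aᵢ·n₀ᵢ/nᵢ) / Σ(cᵢ·n₁ᵢ/nᵢ), with n₁ᵢ = aᵢ+bᵢ (exposed), n₀ᵢ = cᵢ+dᵢ (unexposed), nᵢ = n₁ᵢ+n₀ᵢ.
Stratum 1 (Urban): n₁ = 364, n₀ = 323, n = 687; a·n₀/n = 207·323/687 = 97.3231; c·n₁/n = 142·364/687 = 75.2373
Stratum 2 (Rural): n₁ = 278, n₀ = 165, n = 443; a·n₀/n = 222·165/443 = 82.6862; c·n₁/n = 70·278/443 = 43.9278
RR_MH = (97.3231 + 82.6862) / (75.2373 + 43.9278) = 180.0094 / 119.1650 = 1.51059

1.51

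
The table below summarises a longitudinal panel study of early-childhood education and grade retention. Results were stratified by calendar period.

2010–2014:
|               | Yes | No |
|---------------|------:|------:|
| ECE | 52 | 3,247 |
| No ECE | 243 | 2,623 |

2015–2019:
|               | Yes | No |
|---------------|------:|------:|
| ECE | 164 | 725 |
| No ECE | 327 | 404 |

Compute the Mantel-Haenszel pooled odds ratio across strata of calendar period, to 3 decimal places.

OR_MH = Σ(aᵢdᵢ/nᵢ) / Σ(bᵢcᵢ/nᵢ), where nᵢ is the stratum total.
Stratum 1 (2010–2014): n = 6165; a·d/n = 52·2623/6165 = 22.1242; b·c/n = 3247·243/6165 = 127.9839
Stratum 2 (2015–2019): n = 1620; a·d/n = 164·404/1620 = 40.8988; b·c/n = 725·327/1620 = 146.3426
OR_MH = (22.1242 + 40.8988) / (127.9839 + 146.3426) = 63.0230 / 274.3265 = 0.22974

0.230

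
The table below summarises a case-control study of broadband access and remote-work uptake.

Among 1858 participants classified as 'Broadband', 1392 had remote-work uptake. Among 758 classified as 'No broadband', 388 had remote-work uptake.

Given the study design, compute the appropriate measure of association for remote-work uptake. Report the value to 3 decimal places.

From the description: a = 1392, b = 466, c = 388, d = 370.
This is a case-control study: participants were sampled on outcome status, so risks in the source population cannot be estimated directly — relative risk is not valid here. The odds ratio is the appropriate measure.
OR = (a·d)/(b·c) = (1392 × 370) / (466 × 388) = 515040 / 180808 = 2.84855

2.849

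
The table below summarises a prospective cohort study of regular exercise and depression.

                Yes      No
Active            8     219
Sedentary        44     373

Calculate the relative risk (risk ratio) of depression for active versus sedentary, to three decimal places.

Cells: a = 8, b = 219, c = 44, d = 373.
Risk in exposed = 8/227 = 0.03524; risk in unexposed = 44/417 = 0.10552.
RR = 0.03524 / 0.10552 = 0.33400
The risk is 67% lower among the exposed than among the unexposed.

0.334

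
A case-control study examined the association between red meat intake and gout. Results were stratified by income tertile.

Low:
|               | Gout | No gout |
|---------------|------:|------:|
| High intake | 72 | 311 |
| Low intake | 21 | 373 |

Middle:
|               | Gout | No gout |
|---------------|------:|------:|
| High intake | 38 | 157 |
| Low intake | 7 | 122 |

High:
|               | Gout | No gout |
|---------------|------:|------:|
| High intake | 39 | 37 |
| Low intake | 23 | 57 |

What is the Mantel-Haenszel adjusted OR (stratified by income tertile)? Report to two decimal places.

3.66

OR_MH = Σ(aᵢdᵢ/nᵢ) / Σ(bᵢcᵢ/nᵢ), where nᵢ is the stratum total.
Stratum 1 (Low): n = 777; a·d/n = 72·373/777 = 34.5637; b·c/n = 311·21/777 = 8.4054
Stratum 2 (Middle): n = 324; a·d/n = 38·122/324 = 14.3086; b·c/n = 157·7/324 = 3.3920
Stratum 3 (High): n = 156; a·d/n = 39·57/156 = 14.2500; b·c/n = 37·23/156 = 5.4551
OR_MH = (34.5637 + 14.3086 + 14.2500) / (8.4054 + 3.3920 + 5.4551) = 63.1223 / 17.2525 = 3.65873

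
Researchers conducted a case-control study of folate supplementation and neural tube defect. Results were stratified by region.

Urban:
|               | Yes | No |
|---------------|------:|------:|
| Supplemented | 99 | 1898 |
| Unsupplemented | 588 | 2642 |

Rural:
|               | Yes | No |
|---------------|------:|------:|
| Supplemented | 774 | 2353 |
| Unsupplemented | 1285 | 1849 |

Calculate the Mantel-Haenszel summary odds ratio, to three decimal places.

OR_MH = Σ(aᵢdᵢ/nᵢ) / Σ(bᵢcᵢ/nᵢ), where nᵢ is the stratum total.
Stratum 1 (Urban): n = 5227; a·d/n = 99·2642/5227 = 50.0398; b·c/n = 1898·588/5227 = 213.5114
Stratum 2 (Rural): n = 6261; a·d/n = 774·1849/6261 = 228.5779; b·c/n = 2353·1285/6261 = 482.9268
OR_MH = (50.0398 + 228.5779) / (213.5114 + 482.9268) = 278.6177 / 696.4382 = 0.40006

0.400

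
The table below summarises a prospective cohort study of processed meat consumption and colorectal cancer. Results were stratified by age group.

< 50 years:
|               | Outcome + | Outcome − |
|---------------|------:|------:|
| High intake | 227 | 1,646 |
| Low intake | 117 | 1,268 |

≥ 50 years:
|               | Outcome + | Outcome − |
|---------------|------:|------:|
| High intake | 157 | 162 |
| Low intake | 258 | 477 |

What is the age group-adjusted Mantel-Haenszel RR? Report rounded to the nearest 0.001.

RR_MH = Σ(aᵢ·n₀ᵢ/nᵢ) / Σ(cᵢ·n₁ᵢ/nᵢ), with n₁ᵢ = aᵢ+bᵢ (exposed), n₀ᵢ = cᵢ+dᵢ (unexposed), nᵢ = n₁ᵢ+n₀ᵢ.
Stratum 1 (< 50 years): n₁ = 1873, n₀ = 1385, n = 3258; a·n₀/n = 227·1385/3258 = 96.4994; c·n₁/n = 117·1873/3258 = 67.2624
Stratum 2 (≥ 50 years): n₁ = 319, n₀ = 735, n = 1054; a·n₀/n = 157·735/1054 = 109.4829; c·n₁/n = 258·319/1054 = 78.0854
RR_MH = (96.4994 + 109.4829) / (67.2624 + 78.0854) = 205.9823 / 145.3478 = 1.41717

1.417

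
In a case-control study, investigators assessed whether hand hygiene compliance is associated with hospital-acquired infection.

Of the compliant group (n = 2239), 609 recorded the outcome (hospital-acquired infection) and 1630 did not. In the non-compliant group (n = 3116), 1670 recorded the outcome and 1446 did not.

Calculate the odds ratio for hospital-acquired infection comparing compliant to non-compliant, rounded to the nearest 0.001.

From the description: a = 609, b = 1630, c = 1670, d = 1446.
OR = (a·d)/(b·c) = (609 × 1446) / (1630 × 1670) = 880614 / 2722100 = 0.32351
Exposure is associated with lower odds of hospital-acquired infection (OR = 0.32 < 1).

0.324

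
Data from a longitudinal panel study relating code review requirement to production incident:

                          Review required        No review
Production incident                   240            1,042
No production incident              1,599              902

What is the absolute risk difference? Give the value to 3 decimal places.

Reading the table with exposure as columns: a = 240 (Review required, case), b = 1599 (Review required, non-case), c = 1042 (No review, case), d = 902.
Risk in exposed = 240/1839 = 0.130506; risk in unexposed = 1042/1944 = 0.536008.
Risk difference = 0.130506 − 0.536008 = -0.405503

-0.406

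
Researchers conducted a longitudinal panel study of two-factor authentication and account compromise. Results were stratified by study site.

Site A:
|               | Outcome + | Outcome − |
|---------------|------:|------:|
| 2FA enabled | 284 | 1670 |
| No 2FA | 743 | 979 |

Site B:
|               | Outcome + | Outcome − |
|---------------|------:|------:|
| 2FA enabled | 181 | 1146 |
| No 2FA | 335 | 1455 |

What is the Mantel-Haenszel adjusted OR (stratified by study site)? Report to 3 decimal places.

0.348

OR_MH = Σ(aᵢdᵢ/nᵢ) / Σ(bᵢcᵢ/nᵢ), where nᵢ is the stratum total.
Stratum 1 (Site A): n = 3676; a·d/n = 284·979/3676 = 75.6355; b·c/n = 1670·743/3676 = 337.5435
Stratum 2 (Site B): n = 3117; a·d/n = 181·1455/3117 = 84.4899; b·c/n = 1146·335/3117 = 123.1665
OR_MH = (75.6355 + 84.4899) / (337.5435 + 123.1665) = 160.1254 / 460.7100 = 0.34756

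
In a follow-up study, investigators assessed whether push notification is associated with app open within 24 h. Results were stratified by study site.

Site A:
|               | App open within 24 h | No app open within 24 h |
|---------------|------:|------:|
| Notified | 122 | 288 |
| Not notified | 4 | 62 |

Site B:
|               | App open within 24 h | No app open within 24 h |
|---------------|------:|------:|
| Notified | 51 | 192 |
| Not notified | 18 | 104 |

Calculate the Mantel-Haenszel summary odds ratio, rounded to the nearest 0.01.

2.56

OR_MH = Σ(aᵢdᵢ/nᵢ) / Σ(bᵢcᵢ/nᵢ), where nᵢ is the stratum total.
Stratum 1 (Site A): n = 476; a·d/n = 122·62/476 = 15.8908; b·c/n = 288·4/476 = 2.4202
Stratum 2 (Site B): n = 365; a·d/n = 51·104/365 = 14.5315; b·c/n = 192·18/365 = 9.4685
OR_MH = (15.8908 + 14.5315) / (2.4202 + 9.4685) = 30.4223 / 11.8887 = 2.55893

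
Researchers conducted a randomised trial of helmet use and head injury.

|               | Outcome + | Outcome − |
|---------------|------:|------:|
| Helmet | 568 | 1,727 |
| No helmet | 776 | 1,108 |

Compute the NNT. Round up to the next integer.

7

Risk in treated group = 568/2295 = 0.24749; risk in control = 776/1884 = 0.41189.
Absolute risk reduction = 0.41189 − 0.24749 = 0.16440
NNT = 1 / ARR = 1 / 0.16440 = 6.083 → round up → 7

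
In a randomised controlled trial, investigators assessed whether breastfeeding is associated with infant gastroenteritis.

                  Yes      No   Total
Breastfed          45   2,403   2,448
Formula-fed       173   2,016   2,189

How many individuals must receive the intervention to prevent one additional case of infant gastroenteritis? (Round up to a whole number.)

17

Risk in treated group = 45/2448 = 0.01838; risk in control = 173/2189 = 0.07903.
Absolute risk reduction = 0.07903 − 0.01838 = 0.06065
NNT = 1 / ARR = 1 / 0.06065 = 16.488 → round up → 17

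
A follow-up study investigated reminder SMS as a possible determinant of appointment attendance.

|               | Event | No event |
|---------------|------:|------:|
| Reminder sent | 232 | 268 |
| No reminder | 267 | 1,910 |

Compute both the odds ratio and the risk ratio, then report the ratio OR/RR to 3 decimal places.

Cells: a = 232, b = 268, c = 267, d = 1910.
OR = (232·1910)/(268·267) = 443120/71556 = 6.19263
Risk in exposed = 232/500 = 0.46400; risk in unexposed = 267/2177 = 0.12265; RR = 3.78325
OR/RR = 6.19263 / 3.78325 = 1.63685
The outcome is not rare, so the OR lies further from 1 than the RR.

1.637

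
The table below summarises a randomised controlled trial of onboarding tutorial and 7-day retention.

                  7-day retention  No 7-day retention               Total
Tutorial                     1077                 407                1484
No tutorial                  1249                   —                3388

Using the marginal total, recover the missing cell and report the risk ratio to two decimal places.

The missing cell is in the unexposed row: 3388 − 1249 = 2139.
So a = 1077, b = 407, c = 1249, d = 2139.
RR = [a/(a+b)] / [c/(c+d)] = (1077/1484) / (1249/3388) = 0.72574/0.36865 = 1.96862

1.97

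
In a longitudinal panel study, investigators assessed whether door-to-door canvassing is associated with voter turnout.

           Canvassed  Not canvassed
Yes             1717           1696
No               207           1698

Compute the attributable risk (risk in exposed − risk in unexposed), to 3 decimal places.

0.393

Reading the table with exposure as columns: a = 1717 (Canvassed, case), b = 207 (Canvassed, non-case), c = 1696 (Not canvassed, case), d = 1698.
Risk in exposed = 1717/1924 = 0.892412; risk in unexposed = 1696/3394 = 0.499705.
Risk difference = 0.892412 − 0.499705 = 0.392706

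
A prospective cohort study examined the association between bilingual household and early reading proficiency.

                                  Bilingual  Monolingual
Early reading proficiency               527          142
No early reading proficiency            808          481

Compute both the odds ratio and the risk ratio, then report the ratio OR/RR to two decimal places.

Reading the table with exposure as columns: a = 527 (Bilingual, case), b = 808 (Bilingual, non-case), c = 142 (Monolingual, case), d = 481.
OR = (527·481)/(808·142) = 253487/114736 = 2.20931
Risk in exposed = 527/1335 = 0.39476; risk in unexposed = 142/623 = 0.22793; RR = 1.73192
OR/RR = 2.20931 / 1.73192 = 1.27564
The outcome is not rare, so the OR lies further from 1 than the RR.

1.28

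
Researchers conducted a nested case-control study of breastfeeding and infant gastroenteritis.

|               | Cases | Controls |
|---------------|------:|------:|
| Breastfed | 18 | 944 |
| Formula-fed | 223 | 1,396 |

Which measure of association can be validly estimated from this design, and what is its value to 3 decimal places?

Cells: a = 18, b = 944, c = 223, d = 1396.
This is a nested case-control study: participants were sampled on outcome status, so risks in the source population cannot be estimated directly — relative risk is not valid here. The odds ratio is the appropriate measure.
OR = (a·d)/(b·c) = (18 × 1396) / (944 × 223) = 25128 / 210512 = 0.11937

0.119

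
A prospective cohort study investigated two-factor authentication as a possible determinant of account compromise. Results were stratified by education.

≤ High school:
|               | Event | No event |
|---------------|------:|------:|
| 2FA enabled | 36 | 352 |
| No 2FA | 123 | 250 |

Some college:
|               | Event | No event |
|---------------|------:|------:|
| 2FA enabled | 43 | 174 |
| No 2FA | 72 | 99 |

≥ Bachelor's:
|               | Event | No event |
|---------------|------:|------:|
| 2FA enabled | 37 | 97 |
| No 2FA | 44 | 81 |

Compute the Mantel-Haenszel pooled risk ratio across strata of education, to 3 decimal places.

RR_MH = Σ(aᵢ·n₀ᵢ/nᵢ) / Σ(cᵢ·n₁ᵢ/nᵢ), with n₁ᵢ = aᵢ+bᵢ (exposed), n₀ᵢ = cᵢ+dᵢ (unexposed), nᵢ = n₁ᵢ+n₀ᵢ.
Stratum 1 (≤ High school): n₁ = 388, n₀ = 373, n = 761; a·n₀/n = 36·373/761 = 17.6452; c·n₁/n = 123·388/761 = 62.7122
Stratum 2 (Some college): n₁ = 217, n₀ = 171, n = 388; a·n₀/n = 43·171/388 = 18.9510; c·n₁/n = 72·217/388 = 40.2680
Stratum 3 (≥ Bachelor's): n₁ = 134, n₀ = 125, n = 259; a·n₀/n = 37·125/259 = 17.8571; c·n₁/n = 44·134/259 = 22.7645
RR_MH = (17.6452 + 18.9510 + 17.8571) / (62.7122 + 40.2680 + 22.7645) = 54.4534 / 125.7447 = 0.43305

0.433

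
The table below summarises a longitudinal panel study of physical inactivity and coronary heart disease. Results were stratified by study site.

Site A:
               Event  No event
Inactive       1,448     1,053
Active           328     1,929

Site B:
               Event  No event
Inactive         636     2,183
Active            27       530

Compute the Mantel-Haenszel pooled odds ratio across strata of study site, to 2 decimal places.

7.63

OR_MH = Σ(aᵢdᵢ/nᵢ) / Σ(bᵢcᵢ/nᵢ), where nᵢ is the stratum total.
Stratum 1 (Site A): n = 4758; a·d/n = 1448·1929/4758 = 587.0517; b·c/n = 1053·328/4758 = 72.5902
Stratum 2 (Site B): n = 3376; a·d/n = 636·530/3376 = 99.8460; b·c/n = 2183·27/3376 = 17.4588
OR_MH = (587.0517 + 99.8460) / (72.5902 + 17.4588) = 686.8977 / 90.0490 = 7.62804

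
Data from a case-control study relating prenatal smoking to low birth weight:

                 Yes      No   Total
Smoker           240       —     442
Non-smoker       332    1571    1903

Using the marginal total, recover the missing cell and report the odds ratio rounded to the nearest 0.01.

The missing cell is in the exposed row: 442 − 240 = 202.
So a = 240, b = 202, c = 332, d = 1571.
OR = (a·d)/(b·c) = (240 × 1571) / (202 × 332) = 377040 / 67064 = 5.62209

5.62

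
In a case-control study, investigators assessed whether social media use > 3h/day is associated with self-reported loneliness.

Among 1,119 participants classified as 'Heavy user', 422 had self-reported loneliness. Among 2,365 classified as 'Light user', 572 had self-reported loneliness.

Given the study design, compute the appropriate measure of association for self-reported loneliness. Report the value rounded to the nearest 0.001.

From the description: a = 422, b = 697, c = 572, d = 1793.
This is a case-control study: participants were sampled on outcome status, so risks in the source population cannot be estimated directly — relative risk is not valid here. The odds ratio is the appropriate measure.
OR = (a·d)/(b·c) = (422 × 1793) / (697 × 572) = 756646 / 398684 = 1.89786

1.898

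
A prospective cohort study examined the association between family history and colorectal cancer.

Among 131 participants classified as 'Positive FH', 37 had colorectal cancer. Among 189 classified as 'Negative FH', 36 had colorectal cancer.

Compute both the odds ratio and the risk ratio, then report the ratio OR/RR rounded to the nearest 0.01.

From the description: a = 37, b = 94, c = 36, d = 153.
OR = (37·153)/(94·36) = 5661/3384 = 1.67287
Risk in exposed = 37/131 = 0.28244; risk in unexposed = 36/189 = 0.19048; RR = 1.48282
OR/RR = 1.67287 / 1.48282 = 1.12817
The outcome is not rare, so the OR lies further from 1 than the RR.

1.13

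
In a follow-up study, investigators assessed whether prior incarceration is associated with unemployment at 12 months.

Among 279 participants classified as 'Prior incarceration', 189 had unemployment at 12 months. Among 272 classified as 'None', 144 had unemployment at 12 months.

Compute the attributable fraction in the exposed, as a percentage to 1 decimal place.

21.8

From the description: a = 189, b = 90, c = 144, d = 128.
Risk in exposed = 189/279 = 0.67742; risk in unexposed = 144/272 = 0.52941.
RR = 0.67742/0.52941 = 1.27957
AR% = (RR − 1)/RR × 100 = (1.27957 − 1)/1.27957 × 100 = 21.8487%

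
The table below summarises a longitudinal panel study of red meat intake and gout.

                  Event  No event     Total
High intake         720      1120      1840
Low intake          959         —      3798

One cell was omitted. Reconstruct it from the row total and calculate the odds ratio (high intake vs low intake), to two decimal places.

1.90

The missing cell is in the unexposed row: 3798 − 959 = 2839.
So a = 720, b = 1120, c = 959, d = 2839.
OR = (a·d)/(b·c) = (720 × 2839) / (1120 × 959) = 2044080 / 1074080 = 1.90310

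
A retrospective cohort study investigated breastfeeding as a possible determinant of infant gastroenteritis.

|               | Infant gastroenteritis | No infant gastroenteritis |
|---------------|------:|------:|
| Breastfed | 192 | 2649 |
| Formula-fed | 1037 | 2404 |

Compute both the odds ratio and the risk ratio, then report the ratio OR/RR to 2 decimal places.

0.75

Cells: a = 192, b = 2649, c = 1037, d = 2404.
OR = (192·2404)/(2649·1037) = 461568/2747013 = 0.16803
Risk in exposed = 192/2841 = 0.06758; risk in unexposed = 1037/3441 = 0.30137; RR = 0.22425
OR/RR = 0.16803 / 0.22425 = 0.74927
The outcome is not rare, so the OR lies further from 1 than the RR.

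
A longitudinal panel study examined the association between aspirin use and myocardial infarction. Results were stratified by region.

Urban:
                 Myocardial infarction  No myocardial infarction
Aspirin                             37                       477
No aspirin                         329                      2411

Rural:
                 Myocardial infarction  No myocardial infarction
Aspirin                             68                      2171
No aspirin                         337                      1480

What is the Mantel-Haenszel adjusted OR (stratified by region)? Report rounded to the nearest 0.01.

OR_MH = Σ(aᵢdᵢ/nᵢ) / Σ(bᵢcᵢ/nᵢ), where nᵢ is the stratum total.
Stratum 1 (Urban): n = 3254; a·d/n = 37·2411/3254 = 27.4146; b·c/n = 477·329/3254 = 48.2277
Stratum 2 (Rural): n = 4056; a·d/n = 68·1480/4056 = 24.8126; b·c/n = 2171·337/4056 = 180.3814
OR_MH = (27.4146 + 24.8126) / (48.2277 + 180.3814) = 52.2272 / 228.6091 = 0.22846

0.23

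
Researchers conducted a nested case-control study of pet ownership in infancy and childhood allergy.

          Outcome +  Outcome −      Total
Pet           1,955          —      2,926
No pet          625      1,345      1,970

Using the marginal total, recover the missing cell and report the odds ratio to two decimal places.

The missing cell is in the exposed row: 2926 − 1955 = 971.
So a = 1955, b = 971, c = 625, d = 1345.
OR = (a·d)/(b·c) = (1955 × 1345) / (971 × 625) = 2629475 / 606875 = 4.33281

4.33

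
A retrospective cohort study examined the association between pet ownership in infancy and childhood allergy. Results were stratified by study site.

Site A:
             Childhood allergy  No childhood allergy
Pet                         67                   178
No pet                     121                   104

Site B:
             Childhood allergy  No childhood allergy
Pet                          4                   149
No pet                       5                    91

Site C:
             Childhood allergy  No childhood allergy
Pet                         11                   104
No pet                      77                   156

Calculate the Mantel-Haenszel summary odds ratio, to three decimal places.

OR_MH = Σ(aᵢdᵢ/nᵢ) / Σ(bᵢcᵢ/nᵢ), where nᵢ is the stratum total.
Stratum 1 (Site A): n = 470; a·d/n = 67·104/470 = 14.8255; b·c/n = 178·121/470 = 45.8255
Stratum 2 (Site B): n = 249; a·d/n = 4·91/249 = 1.4618; b·c/n = 149·5/249 = 2.9920
Stratum 3 (Site C): n = 348; a·d/n = 11·156/348 = 4.9310; b·c/n = 104·77/348 = 23.0115
OR_MH = (14.8255 + 1.4618 + 4.9310) / (45.8255 + 2.9920 + 23.0115) = 21.2184 / 71.8290 = 0.29540

0.295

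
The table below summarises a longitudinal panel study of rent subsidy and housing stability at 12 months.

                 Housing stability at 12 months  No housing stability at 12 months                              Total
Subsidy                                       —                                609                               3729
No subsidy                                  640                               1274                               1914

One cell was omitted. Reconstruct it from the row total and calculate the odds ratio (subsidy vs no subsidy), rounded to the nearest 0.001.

The missing cell is in the exposed row: 3729 − 609 = 3120.
So a = 3120, b = 609, c = 640, d = 1274.
OR = (a·d)/(b·c) = (3120 × 1274) / (609 × 640) = 3974880 / 389760 = 10.19828

10.198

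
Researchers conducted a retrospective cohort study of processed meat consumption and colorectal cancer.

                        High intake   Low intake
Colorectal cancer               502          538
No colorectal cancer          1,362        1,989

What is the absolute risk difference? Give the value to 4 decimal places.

0.0564

Reading the table with exposure as columns: a = 502 (High intake, case), b = 1362 (High intake, non-case), c = 538 (Low intake, case), d = 1989.
Risk in exposed = 502/1864 = 0.269313; risk in unexposed = 538/2527 = 0.212901.
Risk difference = 0.269313 − 0.212901 = 0.056413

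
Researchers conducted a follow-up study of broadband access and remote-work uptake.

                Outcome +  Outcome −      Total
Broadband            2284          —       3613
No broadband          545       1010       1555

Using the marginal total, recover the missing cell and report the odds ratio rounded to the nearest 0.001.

The missing cell is in the exposed row: 3613 − 2284 = 1329.
So a = 2284, b = 1329, c = 545, d = 1010.
OR = (a·d)/(b·c) = (2284 × 1010) / (1329 × 545) = 2306840 / 724305 = 3.18490

3.185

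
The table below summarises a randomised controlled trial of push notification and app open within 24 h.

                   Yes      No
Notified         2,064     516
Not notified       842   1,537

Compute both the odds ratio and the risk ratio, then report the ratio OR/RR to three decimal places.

Cells: a = 2064, b = 516, c = 842, d = 1537.
OR = (2064·1537)/(516·842) = 3172368/434472 = 7.30166
Risk in exposed = 2064/2580 = 0.80000; risk in unexposed = 842/2379 = 0.35393; RR = 2.26033
OR/RR = 7.30166 / 2.26033 = 3.23035
The outcome is not rare, so the OR lies further from 1 than the RR.

3.230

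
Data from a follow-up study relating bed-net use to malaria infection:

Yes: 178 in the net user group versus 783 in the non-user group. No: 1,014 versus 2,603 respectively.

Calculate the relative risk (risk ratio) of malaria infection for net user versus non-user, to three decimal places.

From the description: a = 178, b = 1014, c = 783, d = 2603.
Risk in exposed = 178/1192 = 0.14933; risk in unexposed = 783/3386 = 0.23125.
RR = 0.14933 / 0.23125 = 0.64576
The risk is 35% lower among the exposed than among the unexposed.

0.646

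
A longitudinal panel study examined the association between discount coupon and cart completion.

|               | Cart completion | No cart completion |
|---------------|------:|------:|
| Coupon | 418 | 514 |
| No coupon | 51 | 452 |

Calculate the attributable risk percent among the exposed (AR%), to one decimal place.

77.4

Cells: a = 418, b = 514, c = 51, d = 452.
Risk in exposed = 418/932 = 0.44850; risk in unexposed = 51/503 = 0.10139.
RR = 0.44850/0.10139 = 4.42342
AR% = (RR − 1)/RR × 100 = (4.42342 − 1)/4.42342 × 100 = 77.3931%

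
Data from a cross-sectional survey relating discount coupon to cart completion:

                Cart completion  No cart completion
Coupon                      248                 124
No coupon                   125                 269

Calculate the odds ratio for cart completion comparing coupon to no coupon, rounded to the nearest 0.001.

Cells: a = 248, b = 124, c = 125, d = 269.
OR = (a·d)/(b·c) = (248 × 269) / (124 × 125) = 66712 / 15500 = 4.30400
The odds of cart completion are about 4.30 times as high in the coupon group.

4.304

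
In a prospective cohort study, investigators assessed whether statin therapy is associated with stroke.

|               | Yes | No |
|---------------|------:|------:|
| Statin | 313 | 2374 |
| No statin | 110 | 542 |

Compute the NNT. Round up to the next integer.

20

Risk in treated group = 313/2687 = 0.11649; risk in control = 110/652 = 0.16871.
Absolute risk reduction = 0.16871 − 0.11649 = 0.05222
NNT = 1 / ARR = 1 / 0.05222 = 19.148 → round up → 20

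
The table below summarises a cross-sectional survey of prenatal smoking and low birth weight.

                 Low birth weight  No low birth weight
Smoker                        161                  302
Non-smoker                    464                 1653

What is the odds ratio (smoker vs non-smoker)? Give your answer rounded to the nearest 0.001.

1.899

Cells: a = 161, b = 302, c = 464, d = 1653.
OR = (a·d)/(b·c) = (161 × 1653) / (302 × 464) = 266133 / 140128 = 1.89921
The odds of low birth weight are about 1.90 times as high in the smoker group.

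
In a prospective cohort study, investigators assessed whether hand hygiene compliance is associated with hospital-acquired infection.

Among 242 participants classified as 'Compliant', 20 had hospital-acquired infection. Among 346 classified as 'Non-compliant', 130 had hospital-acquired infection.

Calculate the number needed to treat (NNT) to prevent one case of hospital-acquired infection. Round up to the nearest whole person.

Risk in treated group = 20/242 = 0.08264; risk in control = 130/346 = 0.37572.
Absolute risk reduction = 0.37572 − 0.08264 = 0.29308
NNT = 1 / ARR = 1 / 0.29308 = 3.412 → round up → 4

4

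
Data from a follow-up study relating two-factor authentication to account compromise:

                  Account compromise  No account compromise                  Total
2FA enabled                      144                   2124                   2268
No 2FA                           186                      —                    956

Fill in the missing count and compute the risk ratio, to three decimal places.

The missing cell is in the unexposed row: 956 − 186 = 770.
So a = 144, b = 2124, c = 186, d = 770.
RR = [a/(a+b)] / [c/(c+d)] = (144/2268) / (186/956) = 0.06349/0.19456 = 0.32634

0.326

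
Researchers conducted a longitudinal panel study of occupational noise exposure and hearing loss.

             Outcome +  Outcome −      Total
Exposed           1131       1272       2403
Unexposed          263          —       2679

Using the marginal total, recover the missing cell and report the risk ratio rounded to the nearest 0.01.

4.79

The missing cell is in the unexposed row: 2679 − 263 = 2416.
So a = 1131, b = 1272, c = 263, d = 2416.
RR = [a/(a+b)] / [c/(c+d)] = (1131/2403) / (263/2679) = 0.47066/0.09817 = 4.79431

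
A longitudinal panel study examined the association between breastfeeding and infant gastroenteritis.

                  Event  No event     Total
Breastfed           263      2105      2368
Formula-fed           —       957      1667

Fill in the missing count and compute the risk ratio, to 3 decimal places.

0.261

The missing cell is in the unexposed row: 1667 − 957 = 710.
So a = 263, b = 2105, c = 710, d = 957.
RR = [a/(a+b)] / [c/(c+d)] = (263/2368) / (710/1667) = 0.11106/0.42591 = 0.26077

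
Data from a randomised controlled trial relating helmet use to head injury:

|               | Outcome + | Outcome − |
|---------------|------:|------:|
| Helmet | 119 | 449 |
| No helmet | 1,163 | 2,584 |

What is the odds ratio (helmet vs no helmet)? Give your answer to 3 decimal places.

Cells: a = 119, b = 449, c = 1163, d = 2584.
OR = (a·d)/(b·c) = (119 × 2584) / (449 × 1163) = 307496 / 522187 = 0.58886
Exposure is associated with lower odds of head injury (OR = 0.59 < 1).

0.589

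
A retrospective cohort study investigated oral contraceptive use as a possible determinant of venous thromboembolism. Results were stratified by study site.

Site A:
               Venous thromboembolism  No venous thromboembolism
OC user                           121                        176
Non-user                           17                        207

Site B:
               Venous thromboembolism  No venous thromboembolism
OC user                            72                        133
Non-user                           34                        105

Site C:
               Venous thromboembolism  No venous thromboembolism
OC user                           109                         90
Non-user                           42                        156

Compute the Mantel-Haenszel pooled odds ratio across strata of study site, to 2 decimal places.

3.97

OR_MH = Σ(aᵢdᵢ/nᵢ) / Σ(bᵢcᵢ/nᵢ), where nᵢ is the stratum total.
Stratum 1 (Site A): n = 521; a·d/n = 121·207/521 = 48.0749; b·c/n = 176·17/521 = 5.7428
Stratum 2 (Site B): n = 344; a·d/n = 72·105/344 = 21.9767; b·c/n = 133·34/344 = 13.1453
Stratum 3 (Site C): n = 397; a·d/n = 109·156/397 = 42.8312; b·c/n = 90·42/397 = 9.5214
OR_MH = (48.0749 + 21.9767 + 42.8312) / (5.7428 + 13.1453 + 9.5214) = 112.8828 / 28.4096 = 3.97341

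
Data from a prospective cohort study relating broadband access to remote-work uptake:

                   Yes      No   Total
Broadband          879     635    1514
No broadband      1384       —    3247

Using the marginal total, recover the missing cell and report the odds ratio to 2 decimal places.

The missing cell is in the unexposed row: 3247 − 1384 = 1863.
So a = 879, b = 635, c = 1384, d = 1863.
OR = (a·d)/(b·c) = (879 × 1863) / (635 × 1384) = 1637577 / 878840 = 1.86334

1.86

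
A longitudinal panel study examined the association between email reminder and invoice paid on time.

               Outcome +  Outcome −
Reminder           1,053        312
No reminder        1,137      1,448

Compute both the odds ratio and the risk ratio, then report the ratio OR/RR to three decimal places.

2.451

Cells: a = 1053, b = 312, c = 1137, d = 1448.
OR = (1053·1448)/(312·1137) = 1524744/354744 = 4.29815
Risk in exposed = 1053/1365 = 0.77143; risk in unexposed = 1137/2585 = 0.43985; RR = 1.75386
OR/RR = 4.29815 / 1.75386 = 2.45068
The outcome is not rare, so the OR lies further from 1 than the RR.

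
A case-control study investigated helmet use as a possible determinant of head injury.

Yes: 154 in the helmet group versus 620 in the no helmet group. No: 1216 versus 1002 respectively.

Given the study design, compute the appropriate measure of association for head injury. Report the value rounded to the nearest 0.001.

0.205

From the description: a = 154, b = 1216, c = 620, d = 1002.
This is a case-control study: participants were sampled on outcome status, so risks in the source population cannot be estimated directly — relative risk is not valid here. The odds ratio is the appropriate measure.
OR = (a·d)/(b·c) = (154 × 1002) / (1216 × 620) = 154308 / 753920 = 0.20467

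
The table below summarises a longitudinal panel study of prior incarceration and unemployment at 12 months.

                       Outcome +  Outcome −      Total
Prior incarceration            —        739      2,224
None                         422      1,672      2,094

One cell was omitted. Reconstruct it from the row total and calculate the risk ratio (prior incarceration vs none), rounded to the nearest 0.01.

The missing cell is in the exposed row: 2224 − 739 = 1485.
So a = 1485, b = 739, c = 422, d = 1672.
RR = [a/(a+b)] / [c/(c+d)] = (1485/2224) / (422/2094) = 0.66772/0.20153 = 3.31326

3.31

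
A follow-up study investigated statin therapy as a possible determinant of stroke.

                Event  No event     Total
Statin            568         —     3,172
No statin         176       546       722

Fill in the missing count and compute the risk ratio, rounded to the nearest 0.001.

The missing cell is in the exposed row: 3172 − 568 = 2604.
So a = 568, b = 2604, c = 176, d = 546.
RR = [a/(a+b)] / [c/(c+d)] = (568/3172) / (176/722) = 0.17907/0.24377 = 0.73458

0.735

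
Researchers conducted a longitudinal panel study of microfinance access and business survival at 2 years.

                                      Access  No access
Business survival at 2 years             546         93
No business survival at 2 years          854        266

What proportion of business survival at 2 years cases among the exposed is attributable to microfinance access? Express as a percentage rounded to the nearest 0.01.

Reading the table with exposure as columns: a = 546 (Access, case), b = 854 (Access, non-case), c = 93 (No access, case), d = 266.
Risk in exposed = 546/1400 = 0.39000; risk in unexposed = 93/359 = 0.25905.
RR = 0.39000/0.25905 = 1.50548
AR% = (RR − 1)/RR × 100 = (1.50548 − 1)/1.50548 × 100 = 33.5762%

33.58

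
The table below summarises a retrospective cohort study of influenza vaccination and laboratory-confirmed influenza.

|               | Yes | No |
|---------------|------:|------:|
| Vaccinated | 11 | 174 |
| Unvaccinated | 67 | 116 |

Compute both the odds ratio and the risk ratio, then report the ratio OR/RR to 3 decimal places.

0.674

Cells: a = 11, b = 174, c = 67, d = 116.
OR = (11·116)/(174·67) = 1276/11658 = 0.10945
Risk in exposed = 11/185 = 0.05946; risk in unexposed = 67/183 = 0.36612; RR = 0.16240
OR/RR = 0.10945 / 0.16240 = 0.67395
The outcome is not rare, so the OR lies further from 1 than the RR.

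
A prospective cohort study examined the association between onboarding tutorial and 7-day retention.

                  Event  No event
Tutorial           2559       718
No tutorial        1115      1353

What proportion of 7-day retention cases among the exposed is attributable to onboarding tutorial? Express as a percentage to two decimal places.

42.15

Cells: a = 2559, b = 718, c = 1115, d = 1353.
Risk in exposed = 2559/3277 = 0.78090; risk in unexposed = 1115/2468 = 0.45178.
RR = 0.78090/0.45178 = 1.72848
AR% = (RR − 1)/RR × 100 = (1.72848 − 1)/1.72848 × 100 = 42.1457%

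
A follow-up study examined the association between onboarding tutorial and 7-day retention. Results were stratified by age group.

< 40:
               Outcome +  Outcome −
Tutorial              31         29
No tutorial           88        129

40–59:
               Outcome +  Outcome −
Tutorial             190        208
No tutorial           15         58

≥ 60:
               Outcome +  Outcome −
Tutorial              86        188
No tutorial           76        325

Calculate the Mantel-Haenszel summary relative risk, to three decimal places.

1.675

RR_MH = Σ(aᵢ·n₀ᵢ/nᵢ) / Σ(cᵢ·n₁ᵢ/nᵢ), with n₁ᵢ = aᵢ+bᵢ (exposed), n₀ᵢ = cᵢ+dᵢ (unexposed), nᵢ = n₁ᵢ+n₀ᵢ.
Stratum 1 (< 40): n₁ = 60, n₀ = 217, n = 277; a·n₀/n = 31·217/277 = 24.2852; c·n₁/n = 88·60/277 = 19.0614
Stratum 2 (40–59): n₁ = 398, n₀ = 73, n = 471; a·n₀/n = 190·73/471 = 29.4480; c·n₁/n = 15·398/471 = 12.6752
Stratum 3 (≥ 60): n₁ = 274, n₀ = 401, n = 675; a·n₀/n = 86·401/675 = 51.0904; c·n₁/n = 76·274/675 = 30.8504
RR_MH = (24.2852 + 29.4480 + 51.0904) / (19.0614 + 12.6752 + 30.8504) = 104.8236 / 62.5869 = 1.67485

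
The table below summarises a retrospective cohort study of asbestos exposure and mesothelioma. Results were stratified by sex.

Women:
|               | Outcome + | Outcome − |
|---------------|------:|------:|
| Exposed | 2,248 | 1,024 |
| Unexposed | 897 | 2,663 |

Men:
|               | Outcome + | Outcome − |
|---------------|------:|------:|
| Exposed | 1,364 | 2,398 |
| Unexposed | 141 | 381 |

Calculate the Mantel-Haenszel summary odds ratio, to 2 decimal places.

OR_MH = Σ(aᵢdᵢ/nᵢ) / Σ(bᵢcᵢ/nᵢ), where nᵢ is the stratum total.
Stratum 1 (Women): n = 6832; a·d/n = 2248·2663/6832 = 876.2330; b·c/n = 1024·897/6832 = 134.4450
Stratum 2 (Men): n = 4284; a·d/n = 1364·381/4284 = 121.3081; b·c/n = 2398·141/4284 = 78.9258
OR_MH = (876.2330 + 121.3081) / (134.4450 + 78.9258) = 997.5411 / 213.3707 = 4.67515

4.68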